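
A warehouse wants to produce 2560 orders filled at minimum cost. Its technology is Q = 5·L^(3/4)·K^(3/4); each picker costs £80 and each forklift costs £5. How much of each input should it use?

L* = 16, K* = 256

Cost minimization requires the marginal rate of technical substitution to equal the input-price ratio: MP_L/MP_K = w/r.
Here MP_L/MP_K = (3/4)·(K/L)/(3/4) = (K/L). Setting this equal to 80/5 = 16 gives K = 16L.
Substituting into Q = 2560: 5·L^(3/4)·(16L)^(3/4) = 2560.
Solving, L = 16 and K = 256.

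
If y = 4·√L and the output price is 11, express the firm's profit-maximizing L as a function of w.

L(w) = 484/w²

MP_L = (1/2)·4·L^(-1/2) = 2·L^(-1/2).
Setting P·MP_L = w: 22·L^(-1/2) = w.
Solving for L: L^(-1/2) = w/22, so L = (22/w)^(2).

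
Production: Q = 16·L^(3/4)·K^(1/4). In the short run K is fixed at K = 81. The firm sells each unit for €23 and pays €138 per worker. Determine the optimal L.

L* = 1296

With K = 81, MP_L = (3/4)·16·L^(-1/4)·81^(1/4) = 36·L^(-1/4).
Profit maximization for a price taker requires P·MP_L = w: 23·36·L^(-1/4) = 138.
So L^(-1/4) = 1/6, which gives L = 1296.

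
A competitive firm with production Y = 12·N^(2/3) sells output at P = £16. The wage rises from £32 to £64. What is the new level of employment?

N* = 8

From P·MP_N = w with MP_N = 8·N^(-1/3), the labor demand is N(w) = (128/w)^(3).
At w = 32: N = 64. At w = 64: N = 8.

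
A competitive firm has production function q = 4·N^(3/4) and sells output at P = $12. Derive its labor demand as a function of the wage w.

MP_N = (3/4)·4·N^(-1/4) = 3·N^(-1/4).
Setting P·MP_N = w: 36·N^(-1/4) = w.
Solving for N: N^(-1/4) = w/36, so N = (36/w)^(4).

N(w) = 1679616/w^(4)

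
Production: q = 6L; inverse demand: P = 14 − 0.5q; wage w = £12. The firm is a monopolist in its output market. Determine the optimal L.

Marginal revenue from the inverse demand is MR = 14 − q.
The marginal product is MP_L = 6.
A monopolist hires until marginal revenue product equals the wage: MR·MP_L = w.
(14 − 6L)·6 = 12, so L = 2.

L* = 2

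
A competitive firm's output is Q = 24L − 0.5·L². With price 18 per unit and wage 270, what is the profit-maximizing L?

The marginal product of L is MP_L = 24 − L.
A price-taking firm hires until the value of the marginal product equals the wage: P·MP_L = w, so 18·(24 − L) = 270.
Then 24 − L = 15, giving L = 9.

L* = 9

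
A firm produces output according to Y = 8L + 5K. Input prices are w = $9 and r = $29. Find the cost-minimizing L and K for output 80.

The inputs are perfect substitutes, so the firm uses whichever has the lower cost per unit of output.
Cost per unit of output via L is w/8 = 1.125; via K it is r/5 = 5.8. L is cheaper.
Producing Y = 80 with L alone: L = 10, K = 0.

L* = 10, K* = 0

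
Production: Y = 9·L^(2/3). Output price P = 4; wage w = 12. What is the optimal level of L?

L* = 8

MP_L = (2/3)·9·L^(-1/3) = 6·L^(-1/3).
Profit maximization for a price taker requires P·MP_L = w: 4·6·L^(-1/3) = 12.
So L^(-1/3) = 0.5, which gives L = 8.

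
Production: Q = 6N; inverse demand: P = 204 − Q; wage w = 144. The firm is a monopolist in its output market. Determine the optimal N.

Marginal revenue from the inverse demand is MR = 204 − 2Q.
The marginal product is MP_N = 6.
A monopolist hires until marginal revenue product equals the wage: MR·MP_N = w.
(204 − 12N)·6 = 144, so N = 15.

N* = 15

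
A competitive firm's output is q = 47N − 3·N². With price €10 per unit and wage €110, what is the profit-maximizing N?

N* = 6

The marginal product of N is MP_N = 47 − 6N.
A price-taking firm hires until the value of the marginal product equals the wage: P·MP_N = w, so 10·(47 − 6N) = 110.
Then 47 − 6N = 11, giving N = 6.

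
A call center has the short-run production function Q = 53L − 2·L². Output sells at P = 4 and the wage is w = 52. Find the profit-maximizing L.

L* = 10

The marginal product of L is MP_L = 53 − 4L.
A price-taking firm hires until the value of the marginal product equals the wage: P·MP_L = w, so 4·(53 − 4L) = 52.
Then 53 − 4L = 13, giving L = 10.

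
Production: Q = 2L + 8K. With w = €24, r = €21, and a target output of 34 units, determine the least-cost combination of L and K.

L* = 0, K* = 4.25

The inputs are perfect substitutes, so the firm uses whichever has the lower cost per unit of output.
Cost per unit of output via L is w/2 = 12; via K it is r/8 = 2.625. K is cheaper.
Producing Q = 34 with K alone: L = 0, K = 4.25.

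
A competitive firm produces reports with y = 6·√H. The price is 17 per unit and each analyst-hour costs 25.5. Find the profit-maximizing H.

MP_H = (1/2)·6·H^(-1/2) = 3·H^(-1/2).
Profit maximization for a price taker requires P·MP_H = w: 17·3·H^(-1/2) = 25.5.
So H^(-1/2) = 0.5, which gives H = 4.

H* = 4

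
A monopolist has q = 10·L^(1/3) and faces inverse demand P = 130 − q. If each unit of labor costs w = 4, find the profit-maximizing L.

L* = 125

Marginal revenue from the inverse demand is MR = 130 − 2q.
The marginal product is MP_L = (10/3)·L^(-2/3).
A monopolist hires until marginal revenue product equals the wage: MR·MP_L = w.
At L, q = 10·L^(1/3). Substituting and solving: (130 − 20·L^(1/3))·(10/3)·L^(-2/3) = 4 gives L = 125.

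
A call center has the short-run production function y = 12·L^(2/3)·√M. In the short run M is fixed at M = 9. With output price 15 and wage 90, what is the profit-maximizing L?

With M = 9, MP_L = (2/3)·12·L^(-1/3)·9^(1/2) = 24·L^(-1/3).
Profit maximization for a price taker requires P·MP_L = w: 15·24·L^(-1/3) = 90.
So L^(-1/3) = 0.25, which gives L = 64.

L* = 64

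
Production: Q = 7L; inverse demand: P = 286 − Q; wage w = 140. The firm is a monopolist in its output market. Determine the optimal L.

L* = 19

Marginal revenue from the inverse demand is MR = 286 − 2Q.
The marginal product is MP_L = 7.
A monopolist hires until marginal revenue product equals the wage: MR·MP_L = w.
(286 − 14L)·7 = 140, so L = 19.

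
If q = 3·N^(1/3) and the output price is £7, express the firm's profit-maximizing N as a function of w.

MP_N = (1/3)·3·N^(-2/3) = N^(-2/3).
Setting P·MP_N = w: 7·N^(-2/3) = w.
Solving for N: N^(-2/3) = w/7, so N = (7/w)^(3/2).

N(w) = (7/w)^(3/2)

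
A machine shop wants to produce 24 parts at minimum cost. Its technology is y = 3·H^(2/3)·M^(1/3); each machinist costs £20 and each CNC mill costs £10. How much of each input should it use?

H* = 8, M* = 8

Cost minimization requires the marginal rate of technical substitution to equal the input-price ratio: MP_H/MP_M = w/r.
Here MP_H/MP_M = (2/3)·(M/H)/(1/3) = 2·(M/H). Setting this equal to 20/10 = 2 gives M = H.
Substituting into y = 24: 3·H^(2/3)·(H)^(1/3) = 24.
Solving, H = 8 and M = 8.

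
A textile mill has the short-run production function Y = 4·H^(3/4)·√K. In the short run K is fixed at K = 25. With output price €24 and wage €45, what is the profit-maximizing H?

H* = 4096

With K = 25, MP_H = (3/4)·4·H^(-1/4)·25^(1/2) = 15·H^(-1/4).
Profit maximization for a price taker requires P·MP_H = w: 24·15·H^(-1/4) = 45.
So H^(-1/4) = 0.125, which gives H = 4096.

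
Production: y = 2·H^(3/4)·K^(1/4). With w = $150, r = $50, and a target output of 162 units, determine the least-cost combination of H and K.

Cost minimization requires the marginal rate of technical substitution to equal the input-price ratio: MP_H/MP_K = w/r.
Here MP_H/MP_K = (3/4)·(K/H)/(1/4) = 3·(K/H). Setting this equal to 150/50 = 3 gives K = H.
Substituting into y = 162: 2·H^(3/4)·(H)^(1/4) = 162.
Solving, H = 81 and K = 81.

H* = 81, K* = 81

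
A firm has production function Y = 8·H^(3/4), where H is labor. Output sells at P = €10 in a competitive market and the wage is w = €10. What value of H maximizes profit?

H* = 1296

MP_H = (3/4)·8·H^(-1/4) = 6·H^(-1/4).
Profit maximization for a price taker requires P·MP_H = w: 10·6·H^(-1/4) = 10.
So H^(-1/4) = 1/6, which gives H = 1296.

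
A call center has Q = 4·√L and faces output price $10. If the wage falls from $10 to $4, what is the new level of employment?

L* = 25

From P·MP_L = w with MP_L = 2·L^(-1/2), the labor demand is L(w) = (20/w)^(2).
At w = 10: L = 4. At w = 4: L = 25.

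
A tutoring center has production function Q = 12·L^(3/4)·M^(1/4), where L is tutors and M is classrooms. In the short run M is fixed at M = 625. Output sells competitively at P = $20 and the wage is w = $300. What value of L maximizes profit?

L* = 81

With M = 625, MP_L = (3/4)·12·L^(-1/4)·625^(1/4) = 45·L^(-1/4).
Profit maximization for a price taker requires P·MP_L = w: 20·45·L^(-1/4) = 300.
So L^(-1/4) = 1/3, which gives L = 81.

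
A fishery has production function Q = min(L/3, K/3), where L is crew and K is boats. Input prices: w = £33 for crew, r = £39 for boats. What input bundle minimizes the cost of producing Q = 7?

L* = 21, K* = 21

With a fixed-proportions technology, the cost-minimizing bundle uses no slack in either input: L/3 = K/3 = Q.
So L = 3·7 = 21 and K = 3·7 = 21.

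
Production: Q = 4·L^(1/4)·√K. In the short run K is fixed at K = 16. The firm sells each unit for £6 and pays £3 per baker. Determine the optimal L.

With K = 16, MP_L = (1/4)·4·L^(-3/4)·16^(1/2) = 4·L^(-3/4).
Profit maximization for a price taker requires P·MP_L = w: 6·4·L^(-3/4) = 3.
So L^(-3/4) = 0.125, which gives L = 16.

L* = 16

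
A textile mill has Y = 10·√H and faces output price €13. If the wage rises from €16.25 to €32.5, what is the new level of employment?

From P·MP_H = w with MP_H = 5·H^(-1/2), the labor demand is H(w) = (65/w)^(2).
At w = 16.25: H = 16. At w = 32.5: H = 4.

H* = 4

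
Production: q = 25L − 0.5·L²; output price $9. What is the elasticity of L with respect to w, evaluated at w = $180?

ε = -4

From P·MP_L = w with MP_L = 25 − L, labor demand is L(w) = 25 − w/9.
dL/dw = −1/(9) = -1/9.
At w = 180, L = 5, so ε = (dL/dw)·(w/L) = (-1/9)·(180/5) = -4.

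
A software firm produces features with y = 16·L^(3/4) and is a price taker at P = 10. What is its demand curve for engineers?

MP_L = (3/4)·16·L^(-1/4) = 12·L^(-1/4).
Setting P·MP_L = w: 120·L^(-1/4) = w.
Solving for L: L^(-1/4) = w/120, so L = (120/w)^(4).

L(w) = (120/w)^(4)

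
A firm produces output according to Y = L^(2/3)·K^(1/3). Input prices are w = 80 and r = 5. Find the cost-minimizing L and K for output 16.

L* = 8, K* = 64

Cost minimization requires the marginal rate of technical substitution to equal the input-price ratio: MP_L/MP_K = w/r.
Here MP_L/MP_K = (2/3)·(K/L)/(1/3) = 2·(K/L). Setting this equal to 80/5 = 16 gives K = 8L.
Substituting into Y = 16: L^(2/3)·(8L)^(1/3) = 16.
Solving, L = 8 and K = 64.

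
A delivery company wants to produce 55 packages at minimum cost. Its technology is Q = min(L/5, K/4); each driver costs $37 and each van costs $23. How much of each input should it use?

L* = 275, K* = 220

With a fixed-proportions technology, the cost-minimizing bundle uses no slack in either input: L/5 = K/4 = Q.
So L = 5·55 = 275 and K = 4·55 = 220.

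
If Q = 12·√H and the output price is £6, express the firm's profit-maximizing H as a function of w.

H(w) = 1296/w²

MP_H = (1/2)·12·H^(-1/2) = 6·H^(-1/2).
Setting P·MP_H = w: 36·H^(-1/2) = w.
Solving for H: H^(-1/2) = w/36, so H = (36/w)^(2).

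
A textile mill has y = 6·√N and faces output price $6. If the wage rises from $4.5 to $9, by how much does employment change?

From P·MP_N = w with MP_N = 3·N^(-1/2), the labor demand is N(w) = (18/w)^(2).
At w = 4.5: N = 16. At w = 9: N = 4.
ΔN = 4 − 16 = -12.

ΔN = -12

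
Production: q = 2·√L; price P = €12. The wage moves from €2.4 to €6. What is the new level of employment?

L* = 4

From P·MP_L = w with MP_L = L^(-1/2), the labor demand is L(w) = (12/w)^(2).
At w = 2.4: L = 25. At w = 6: L = 4.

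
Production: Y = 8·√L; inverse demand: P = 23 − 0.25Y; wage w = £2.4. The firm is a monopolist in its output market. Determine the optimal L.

L* = 25

Marginal revenue from the inverse demand is MR = 23 − 0.5Y.
The marginal product is MP_L = 4·L^(-1/2).
A monopolist hires until marginal revenue product equals the wage: MR·MP_L = w.
At L, Y = 8·√L. Substituting and solving: (23 − 4·√L)·4·L^(-1/2) = 2.4 gives L = 25.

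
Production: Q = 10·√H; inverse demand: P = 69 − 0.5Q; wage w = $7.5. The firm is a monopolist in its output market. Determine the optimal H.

H* = 36

Marginal revenue from the inverse demand is MR = 69 − Q.
The marginal product is MP_H = 5·H^(-1/2).
A monopolist hires until marginal revenue product equals the wage: MR·MP_H = w.
At H, Q = 10·√H. Substituting and solving: (69 − 10·√H)·5·H^(-1/2) = 7.5 gives H = 36.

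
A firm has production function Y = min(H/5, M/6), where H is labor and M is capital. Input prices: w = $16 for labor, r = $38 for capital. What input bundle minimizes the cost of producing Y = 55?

With a fixed-proportions technology, the cost-minimizing bundle uses no slack in either input: H/5 = M/6 = Y.
So H = 5·55 = 275 and M = 6·55 = 330.

H* = 275, M* = 330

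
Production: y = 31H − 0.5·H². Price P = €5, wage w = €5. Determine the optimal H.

The marginal product of H is MP_H = 31 − H.
A price-taking firm hires until the value of the marginal product equals the wage: P·MP_H = w, so 5·(31 − H) = 5.
Then 31 − H = 1, giving H = 30.

H* = 30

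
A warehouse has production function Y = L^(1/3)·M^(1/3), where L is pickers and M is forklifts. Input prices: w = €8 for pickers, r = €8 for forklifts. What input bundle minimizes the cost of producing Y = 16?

Cost minimization requires the marginal rate of technical substitution to equal the input-price ratio: MP_L/MP_M = w/r.
Here MP_L/MP_M = (1/3)·(M/L)/(1/3) = (M/L). Setting this equal to 8/8 = 1 gives M = L.
Substituting into Y = 16: L^(1/3)·(L)^(1/3) = 16.
Solving, L = 64 and M = 64.

L* = 64, M* = 64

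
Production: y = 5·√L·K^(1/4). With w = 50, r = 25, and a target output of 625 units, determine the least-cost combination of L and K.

L* = 625, K* = 625

Cost minimization requires the marginal rate of technical substitution to equal the input-price ratio: MP_L/MP_K = w/r.
Here MP_L/MP_K = (1/2)·(K/L)/(1/4) = 2·(K/L). Setting this equal to 50/25 = 2 gives K = L.
Substituting into y = 625: 5·L^(1/2)·(L)^(1/4) = 625.
Solving, L = 625 and K = 625.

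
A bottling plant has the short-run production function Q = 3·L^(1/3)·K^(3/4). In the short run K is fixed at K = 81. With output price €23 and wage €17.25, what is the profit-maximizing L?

With K = 81, MP_L = (1/3)·3·L^(-2/3)·81^(3/4) = 27·L^(-2/3).
Profit maximization for a price taker requires P·MP_L = w: 23·27·L^(-2/3) = 17.25.
So L^(-2/3) = 1/36, which gives L = 216.

L* = 216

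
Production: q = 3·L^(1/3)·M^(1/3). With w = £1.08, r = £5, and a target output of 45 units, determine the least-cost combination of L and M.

Cost minimization requires the marginal rate of technical substitution to equal the input-price ratio: MP_L/MP_M = w/r.
Here MP_L/MP_M = (1/3)·(M/L)/(1/3) = (M/L). Setting this equal to 1.08/5 = 0.216 gives M = 0.216L.
Substituting into q = 45: 3·L^(1/3)·(0.216L)^(1/3) = 45.
Solving, L = 125 and M = 27.

L* = 125, M* = 27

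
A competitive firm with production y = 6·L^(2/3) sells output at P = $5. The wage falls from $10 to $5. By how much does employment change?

From P·MP_L = w with MP_L = 4·L^(-1/3), the labor demand is L(w) = (20/w)^(3).
At w = 10: L = 8. At w = 5: L = 64.
ΔL = 64 − 8 = 56.

ΔL = 56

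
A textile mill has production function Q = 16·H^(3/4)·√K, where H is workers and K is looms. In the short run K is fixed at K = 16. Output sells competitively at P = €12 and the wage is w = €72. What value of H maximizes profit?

With K = 16, MP_H = (3/4)·16·H^(-1/4)·16^(1/2) = 48·H^(-1/4).
Profit maximization for a price taker requires P·MP_H = w: 12·48·H^(-1/4) = 72.
So H^(-1/4) = 0.125, which gives H = 4096.

H* = 4096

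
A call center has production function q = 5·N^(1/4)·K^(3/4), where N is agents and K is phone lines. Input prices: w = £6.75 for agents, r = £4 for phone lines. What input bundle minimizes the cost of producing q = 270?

Cost minimization requires the marginal rate of technical substitution to equal the input-price ratio: MP_N/MP_K = w/r.
Here MP_N/MP_K = (1/4)·(K/N)/(3/4) = (1/3)·(K/N). Setting this equal to 6.75/4 = 1.6875 gives K = 5.0625N.
Substituting into q = 270: 5·N^(1/4)·(5.0625N)^(3/4) = 270.
Solving, N = 16 and K = 81.

N* = 16, K* = 81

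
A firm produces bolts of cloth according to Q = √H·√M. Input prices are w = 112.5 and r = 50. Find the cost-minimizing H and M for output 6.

H* = 4, M* = 9

Cost minimization requires the marginal rate of technical substitution to equal the input-price ratio: MP_H/MP_M = w/r.
Here MP_H/MP_M = (1/2)·(M/H)/(1/2) = (M/H). Setting this equal to 112.5/50 = 2.25 gives M = 2.25H.
Substituting into Q = 6: H^(1/2)·(2.25H)^(1/2) = 6.
Solving, H = 4 and M = 9.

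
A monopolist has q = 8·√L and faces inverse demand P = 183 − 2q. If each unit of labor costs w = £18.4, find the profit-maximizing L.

L* = 25

Marginal revenue from the inverse demand is MR = 183 − 4q.
The marginal product is MP_L = 4·L^(-1/2).
A monopolist hires until marginal revenue product equals the wage: MR·MP_L = w.
At L, q = 8·√L. Substituting and solving: (183 − 32·√L)·4·L^(-1/2) = 18.4 gives L = 25.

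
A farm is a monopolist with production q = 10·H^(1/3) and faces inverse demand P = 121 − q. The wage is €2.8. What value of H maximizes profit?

H* = 125

Marginal revenue from the inverse demand is MR = 121 − 2q.
The marginal product is MP_H = (10/3)·H^(-2/3).
A monopolist hires until marginal revenue product equals the wage: MR·MP_H = w.
At H, q = 10·H^(1/3). Substituting and solving: (121 − 20·H^(1/3))·(10/3)·H^(-2/3) = 2.8 gives H = 125.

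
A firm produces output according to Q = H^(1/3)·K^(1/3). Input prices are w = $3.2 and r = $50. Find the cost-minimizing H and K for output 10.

H* = 125, K* = 8

Cost minimization requires the marginal rate of technical substitution to equal the input-price ratio: MP_H/MP_K = w/r.
Here MP_H/MP_K = (1/3)·(K/H)/(1/3) = (K/H). Setting this equal to 3.2/50 = 0.064 gives K = 0.064H.
Substituting into Q = 10: H^(1/3)·(0.064H)^(1/3) = 10.
Solving, H = 125 and K = 8.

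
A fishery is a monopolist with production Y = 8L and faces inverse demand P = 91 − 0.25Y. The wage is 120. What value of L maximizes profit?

Marginal revenue from the inverse demand is MR = 91 − 0.5Y.
The marginal product is MP_L = 8.
A monopolist hires until marginal revenue product equals the wage: MR·MP_L = w.
(91 − 4L)·8 = 120, so L = 19.

L* = 19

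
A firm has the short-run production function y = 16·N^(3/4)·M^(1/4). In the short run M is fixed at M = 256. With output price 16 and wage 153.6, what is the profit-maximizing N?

N* = 625

With M = 256, MP_N = (3/4)·16·N^(-1/4)·256^(1/4) = 48·N^(-1/4).
Profit maximization for a price taker requires P·MP_N = w: 16·48·N^(-1/4) = 153.6.
So N^(-1/4) = 0.2, which gives N = 625.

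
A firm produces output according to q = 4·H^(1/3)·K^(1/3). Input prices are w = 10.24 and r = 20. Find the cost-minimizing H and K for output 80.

Cost minimization requires the marginal rate of technical substitution to equal the input-price ratio: MP_H/MP_K = w/r.
Here MP_H/MP_K = (1/3)·(K/H)/(1/3) = (K/H). Setting this equal to 10.24/20 = 0.512 gives K = 0.512H.
Substituting into q = 80: 4·H^(1/3)·(0.512H)^(1/3) = 80.
Solving, H = 125 and K = 64.

H* = 125, K* = 64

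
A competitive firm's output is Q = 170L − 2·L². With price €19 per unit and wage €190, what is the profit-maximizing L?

The marginal product of L is MP_L = 170 − 4L.
A price-taking firm hires until the value of the marginal product equals the wage: P·MP_L = w, so 19·(170 − 4L) = 190.
Then 170 − 4L = 10, giving L = 40.

L* = 40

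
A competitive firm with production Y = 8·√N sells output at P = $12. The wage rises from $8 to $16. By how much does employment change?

ΔN = -27

From P·MP_N = w with MP_N = 4·N^(-1/2), the labor demand is N(w) = (48/w)^(2).
At w = 8: N = 36. At w = 16: N = 9.
ΔN = 9 − 36 = -27.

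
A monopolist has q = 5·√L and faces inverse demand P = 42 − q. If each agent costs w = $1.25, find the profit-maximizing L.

Marginal revenue from the inverse demand is MR = 42 − 2q.
The marginal product is MP_L = 2.5·L^(-1/2).
A monopolist hires until marginal revenue product equals the wage: MR·MP_L = w.
At L, q = 5·√L. Substituting and solving: (42 − 10·√L)·2.5·L^(-1/2) = 1.25 gives L = 16.

L* = 16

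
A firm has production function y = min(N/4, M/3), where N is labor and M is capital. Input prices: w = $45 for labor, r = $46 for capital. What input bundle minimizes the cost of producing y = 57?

N* = 228, M* = 171

With a fixed-proportions technology, the cost-minimizing bundle uses no slack in either input: N/4 = M/3 = y.
So N = 4·57 = 228 and M = 3·57 = 171.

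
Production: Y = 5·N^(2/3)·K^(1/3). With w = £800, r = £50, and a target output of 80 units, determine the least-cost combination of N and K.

Cost minimization requires the marginal rate of technical substitution to equal the input-price ratio: MP_N/MP_K = w/r.
Here MP_N/MP_K = (2/3)·(K/N)/(1/3) = 2·(K/N). Setting this equal to 800/50 = 16 gives K = 8N.
Substituting into Y = 80: 5·N^(2/3)·(8N)^(1/3) = 80.
Solving, N = 8 and K = 64.

N* = 8, K* = 64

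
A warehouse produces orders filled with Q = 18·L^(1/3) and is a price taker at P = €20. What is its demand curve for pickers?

L(w) = (120/w)^(3/2)

MP_L = (1/3)·18·L^(-2/3) = 6·L^(-2/3).
Setting P·MP_L = w: 120·L^(-2/3) = w.
Solving for L: L^(-2/3) = w/120, so L = (120/w)^(3/2).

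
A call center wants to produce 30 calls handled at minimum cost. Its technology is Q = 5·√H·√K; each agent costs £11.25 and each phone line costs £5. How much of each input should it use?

H* = 4, K* = 9

Cost minimization requires the marginal rate of technical substitution to equal the input-price ratio: MP_H/MP_K = w/r.
Here MP_H/MP_K = (1/2)·(K/H)/(1/2) = (K/H). Setting this equal to 11.25/5 = 2.25 gives K = 2.25H.
Substituting into Q = 30: 5·H^(1/2)·(2.25H)^(1/2) = 30.
Solving, H = 4 and K = 9.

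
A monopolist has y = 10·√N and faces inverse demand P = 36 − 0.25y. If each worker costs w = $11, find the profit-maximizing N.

N* = 25

Marginal revenue from the inverse demand is MR = 36 − 0.5y.
The marginal product is MP_N = 5·N^(-1/2).
A monopolist hires until marginal revenue product equals the wage: MR·MP_N = w.
At N, y = 10·√N. Substituting and solving: (36 − 5·√N)·5·N^(-1/2) = 11 gives N = 25.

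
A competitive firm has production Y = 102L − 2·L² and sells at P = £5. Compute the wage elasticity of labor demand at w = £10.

ε = -0.02

From P·MP_L = w with MP_L = 102 − 4L, labor demand is L(w) = (102 − w/5)/4.
dL/dw = −1/(20) = -0.05.
At w = 10, L = 25, so ε = (dL/dw)·(w/L) = (-0.05)·(10/25) = -0.02.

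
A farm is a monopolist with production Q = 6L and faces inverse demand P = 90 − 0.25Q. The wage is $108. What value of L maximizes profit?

L* = 24

Marginal revenue from the inverse demand is MR = 90 − 0.5Q.
The marginal product is MP_L = 6.
A monopolist hires until marginal revenue product equals the wage: MR·MP_L = w.
(90 − 3L)·6 = 108, so L = 24.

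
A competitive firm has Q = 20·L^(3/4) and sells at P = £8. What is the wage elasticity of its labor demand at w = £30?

MP_L = (3/4)·20·L^(-1/4), so P·MP_L = w gives 120·L^(-1/4) = w.
Solving, L(w) = (120/w)^(4). This is a constant-elasticity form: L ∝ w^(−4), so ε = −4.

ε = -4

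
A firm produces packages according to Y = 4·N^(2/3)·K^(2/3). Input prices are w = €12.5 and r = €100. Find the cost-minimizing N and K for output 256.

Cost minimization requires the marginal rate of technical substitution to equal the input-price ratio: MP_N/MP_K = w/r.
Here MP_N/MP_K = (2/3)·(K/N)/(2/3) = (K/N). Setting this equal to 12.5/100 = 0.125 gives K = 0.125N.
Substituting into Y = 256: 4·N^(2/3)·(0.125N)^(2/3) = 256.
Solving, N = 64 and K = 8.

N* = 64, K* = 8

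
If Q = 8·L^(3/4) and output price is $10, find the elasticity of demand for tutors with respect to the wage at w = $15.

MP_L = (3/4)·8·L^(-1/4), so P·MP_L = w gives 60·L^(-1/4) = w.
Solving, L(w) = (60/w)^(4). This is a constant-elasticity form: L ∝ w^(−4), so ε = −4.

ε = -4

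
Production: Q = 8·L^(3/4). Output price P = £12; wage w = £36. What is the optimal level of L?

L* = 16

MP_L = (3/4)·8·L^(-1/4) = 6·L^(-1/4).
Profit maximization for a price taker requires P·MP_L = w: 12·6·L^(-1/4) = 36.
So L^(-1/4) = 0.5, which gives L = 16.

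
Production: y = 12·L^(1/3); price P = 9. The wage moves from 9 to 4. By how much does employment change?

ΔL = 19

From P·MP_L = w with MP_L = 4·L^(-2/3), the labor demand is L(w) = (36/w)^(3/2).
At w = 9: L = 8. At w = 4: L = 27.
ΔL = 27 − 8 = 19.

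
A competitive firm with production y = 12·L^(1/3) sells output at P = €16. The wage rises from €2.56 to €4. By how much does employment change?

ΔL = -61

From P·MP_L = w with MP_L = 4·L^(-2/3), the labor demand is L(w) = (64/w)^(3/2).
At w = 2.56: L = 125. At w = 4: L = 64.
ΔL = 64 − 125 = -61.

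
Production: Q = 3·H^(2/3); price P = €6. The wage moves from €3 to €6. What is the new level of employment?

From P·MP_H = w with MP_H = 2·H^(-1/3), the labor demand is H(w) = (12/w)^(3).
At w = 3: H = 64. At w = 6: H = 8.

H* = 8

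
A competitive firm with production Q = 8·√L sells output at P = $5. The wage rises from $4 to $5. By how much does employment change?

ΔL = -9

From P·MP_L = w with MP_L = 4·L^(-1/2), the labor demand is L(w) = (20/w)^(2).
At w = 4: L = 25. At w = 5: L = 16.
ΔL = 16 − 25 = -9.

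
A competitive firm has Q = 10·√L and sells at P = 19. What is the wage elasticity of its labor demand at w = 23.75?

MP_L = (1/2)·10·L^(-1/2), so P·MP_L = w gives 95·L^(-1/2) = w.
Solving, L(w) = (95/w)^(2). This is a constant-elasticity form: L ∝ w^(−2), so ε = −2.

ε = -2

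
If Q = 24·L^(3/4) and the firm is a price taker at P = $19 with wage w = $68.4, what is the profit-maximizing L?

MP_L = (3/4)·24·L^(-1/4) = 18·L^(-1/4).
Profit maximization for a price taker requires P·MP_L = w: 19·18·L^(-1/4) = 68.4.
So L^(-1/4) = 0.2, which gives L = 625.

L* = 625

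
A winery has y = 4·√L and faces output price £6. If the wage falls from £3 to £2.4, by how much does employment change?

From P·MP_L = w with MP_L = 2·L^(-1/2), the labor demand is L(w) = (12/w)^(2).
At w = 3: L = 16. At w = 2.4: L = 25.
ΔL = 25 − 16 = 9.

ΔL = 9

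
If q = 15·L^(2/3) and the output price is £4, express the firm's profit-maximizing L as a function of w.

L(w) = 64000/w³

MP_L = (2/3)·15·L^(-1/3) = 10·L^(-1/3).
Setting P·MP_L = w: 40·L^(-1/3) = w.
Solving for L: L^(-1/3) = w/40, so L = (40/w)^(3).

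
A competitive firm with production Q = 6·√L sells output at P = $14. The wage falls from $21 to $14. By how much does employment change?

ΔL = 5

From P·MP_L = w with MP_L = 3·L^(-1/2), the labor demand is L(w) = (42/w)^(2).
At w = 21: L = 4. At w = 14: L = 9.
ΔL = 9 − 4 = 5.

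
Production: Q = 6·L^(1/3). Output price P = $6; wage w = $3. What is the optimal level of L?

L* = 8

MP_L = (1/3)·6·L^(-2/3) = 2·L^(-2/3).
Profit maximization for a price taker requires P·MP_L = w: 6·2·L^(-2/3) = 3.
So L^(-2/3) = 0.25, which gives L = 8.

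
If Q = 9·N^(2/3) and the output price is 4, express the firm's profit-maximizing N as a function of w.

N(w) = 13824/w³

MP_N = (2/3)·9·N^(-1/3) = 6·N^(-1/3).
Setting P·MP_N = w: 24·N^(-1/3) = w.
Solving for N: N^(-1/3) = w/24, so N = (24/w)^(3).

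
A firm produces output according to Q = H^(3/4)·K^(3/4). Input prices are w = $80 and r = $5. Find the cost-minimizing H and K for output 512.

H* = 16, K* = 256

Cost minimization requires the marginal rate of technical substitution to equal the input-price ratio: MP_H/MP_K = w/r.
Here MP_H/MP_K = (3/4)·(K/H)/(3/4) = (K/H). Setting this equal to 80/5 = 16 gives K = 16H.
Substituting into Q = 512: H^(3/4)·(16H)^(3/4) = 512.
Solving, H = 16 and K = 256.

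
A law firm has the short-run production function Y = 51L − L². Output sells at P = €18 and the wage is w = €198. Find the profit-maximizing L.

L* = 20

The marginal product of L is MP_L = 51 − 2L.
A price-taking firm hires until the value of the marginal product equals the wage: P·MP_L = w, so 18·(51 − 2L) = 198.
Then 51 − 2L = 11, giving L = 20.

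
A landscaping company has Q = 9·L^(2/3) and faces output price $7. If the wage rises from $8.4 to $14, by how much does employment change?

ΔL = -98

From P·MP_L = w with MP_L = 6·L^(-1/3), the labor demand is L(w) = (42/w)^(3).
At w = 8.4: L = 125. At w = 14: L = 27.
ΔL = 27 − 125 = -98.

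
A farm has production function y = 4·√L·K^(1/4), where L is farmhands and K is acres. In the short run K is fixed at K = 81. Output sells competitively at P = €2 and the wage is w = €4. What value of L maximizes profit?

L* = 9

With K = 81, MP_L = (1/2)·4·L^(-1/2)·81^(1/4) = 6·L^(-1/2).
Profit maximization for a price taker requires P·MP_L = w: 2·6·L^(-1/2) = 4.
So L^(-1/2) = 1/3, which gives L = 9.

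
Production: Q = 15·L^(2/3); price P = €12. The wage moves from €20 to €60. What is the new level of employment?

From P·MP_L = w with MP_L = 10·L^(-1/3), the labor demand is L(w) = (120/w)^(3).
At w = 20: L = 216. At w = 60: L = 8.

L* = 8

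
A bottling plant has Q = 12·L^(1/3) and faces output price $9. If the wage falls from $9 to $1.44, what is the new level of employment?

From P·MP_L = w with MP_L = 4·L^(-2/3), the labor demand is L(w) = (36/w)^(3/2).
At w = 9: L = 8. At w = 1.44: L = 125.

L* = 125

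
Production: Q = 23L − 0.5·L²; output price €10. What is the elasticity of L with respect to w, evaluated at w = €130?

ε = -1.3

From P·MP_L = w with MP_L = 23 − L, labor demand is L(w) = 23 − w/10.
dL/dw = −1/(10) = -0.1.
At w = 130, L = 10, so ε = (dL/dw)·(w/L) = (-0.1)·(130/10) = -1.3.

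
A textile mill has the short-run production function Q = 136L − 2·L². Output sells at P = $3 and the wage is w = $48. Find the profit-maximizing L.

The marginal product of L is MP_L = 136 − 4L.
A price-taking firm hires until the value of the marginal product equals the wage: P·MP_L = w, so 3·(136 − 4L) = 48.
Then 136 − 4L = 16, giving L = 30.

L* = 30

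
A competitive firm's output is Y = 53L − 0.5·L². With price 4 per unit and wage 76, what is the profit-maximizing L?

The marginal product of L is MP_L = 53 − L.
A price-taking firm hires until the value of the marginal product equals the wage: P·MP_L = w, so 4·(53 − L) = 76.
Then 53 − L = 19, giving L = 34.

L* = 34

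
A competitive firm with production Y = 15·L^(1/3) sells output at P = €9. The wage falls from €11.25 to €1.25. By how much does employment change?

ΔL = 208

From P·MP_L = w with MP_L = 5·L^(-2/3), the labor demand is L(w) = (45/w)^(3/2).
At w = 11.25: L = 8. At w = 1.25: L = 216.
ΔL = 216 − 8 = 208.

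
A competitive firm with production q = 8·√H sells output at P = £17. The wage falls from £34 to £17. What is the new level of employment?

H* = 16

From P·MP_H = w with MP_H = 4·H^(-1/2), the labor demand is H(w) = (68/w)^(2).
At w = 34: H = 4. At w = 17: H = 16.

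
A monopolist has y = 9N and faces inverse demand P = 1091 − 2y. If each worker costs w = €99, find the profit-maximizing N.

N* = 30

Marginal revenue from the inverse demand is MR = 1091 − 4y.
The marginal product is MP_N = 9.
A monopolist hires until marginal revenue product equals the wage: MR·MP_N = w.
(1091 − 36N)·9 = 99, so N = 30.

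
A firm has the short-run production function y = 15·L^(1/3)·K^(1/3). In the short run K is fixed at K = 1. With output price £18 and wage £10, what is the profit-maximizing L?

With K = 1, MP_L = (1/3)·15·L^(-2/3)·1^(1/3) = 5·L^(-2/3).
Profit maximization for a price taker requires P·MP_L = w: 18·5·L^(-2/3) = 10.
So L^(-2/3) = 1/9, which gives L = 27.

L* = 27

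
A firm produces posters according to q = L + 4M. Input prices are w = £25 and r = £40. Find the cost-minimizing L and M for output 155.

L* = 0, M* = 38.75

The inputs are perfect substitutes, so the firm uses whichever has the lower cost per unit of output.
Cost per unit of output via L is 25; via M it is 10. M is cheaper.
Producing q = 155 with M alone: L = 0, M = 38.75.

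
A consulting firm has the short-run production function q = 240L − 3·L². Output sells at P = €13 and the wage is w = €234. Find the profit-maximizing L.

The marginal product of L is MP_L = 240 − 6L.
A price-taking firm hires until the value of the marginal product equals the wage: P·MP_L = w, so 13·(240 − 6L) = 234.
Then 240 − 6L = 18, giving L = 37.

L* = 37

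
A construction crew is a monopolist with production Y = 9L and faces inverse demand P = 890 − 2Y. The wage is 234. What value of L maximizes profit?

Marginal revenue from the inverse demand is MR = 890 − 4Y.
The marginal product is MP_L = 9.
A monopolist hires until marginal revenue product equals the wage: MR·MP_L = w.
(890 − 36L)·9 = 234, so L = 24.

L* = 24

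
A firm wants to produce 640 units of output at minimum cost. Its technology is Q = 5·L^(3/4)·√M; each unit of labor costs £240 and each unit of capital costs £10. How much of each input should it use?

Cost minimization requires the marginal rate of technical substitution to equal the input-price ratio: MP_L/MP_M = w/r.
Here MP_L/MP_M = (3/4)·(M/L)/(1/2) = 1.5·(M/L). Setting this equal to 240/10 = 24 gives M = 16L.
Substituting into Q = 640: 5·L^(3/4)·(16L)^(1/2) = 640.
Solving, L = 16 and M = 256.

L* = 16, M* = 256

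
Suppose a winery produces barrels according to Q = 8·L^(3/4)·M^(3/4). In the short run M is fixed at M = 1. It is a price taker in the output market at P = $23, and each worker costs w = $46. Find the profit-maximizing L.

L* = 81

With M = 1, MP_L = (3/4)·8·L^(-1/4)·1^(3/4) = 6·L^(-1/4).
Profit maximization for a price taker requires P·MP_L = w: 23·6·L^(-1/4) = 46.
So L^(-1/4) = 1/3, which gives L = 81.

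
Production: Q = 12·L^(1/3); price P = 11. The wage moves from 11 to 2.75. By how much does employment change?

From P·MP_L = w with MP_L = 4·L^(-2/3), the labor demand is L(w) = (44/w)^(3/2).
At w = 11: L = 8. At w = 2.75: L = 64.
ΔL = 64 − 8 = 56.

ΔL = 56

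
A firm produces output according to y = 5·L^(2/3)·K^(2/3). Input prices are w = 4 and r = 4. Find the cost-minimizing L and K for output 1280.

Cost minimization requires the marginal rate of technical substitution to equal the input-price ratio: MP_L/MP_K = w/r.
Here MP_L/MP_K = (2/3)·(K/L)/(2/3) = (K/L). Setting this equal to 4/4 = 1 gives K = L.
Substituting into y = 1280: 5·L^(2/3)·(L)^(2/3) = 1280.
Solving, L = 64 and K = 64.

L* = 64, K* = 64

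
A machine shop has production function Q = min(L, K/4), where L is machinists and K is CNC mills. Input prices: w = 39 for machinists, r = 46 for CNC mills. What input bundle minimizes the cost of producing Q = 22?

L* = 22, K* = 88

With a fixed-proportions technology, the cost-minimizing bundle uses no slack in either input: L = K/4 = Q.
So L = 22 and K = 4·22 = 88.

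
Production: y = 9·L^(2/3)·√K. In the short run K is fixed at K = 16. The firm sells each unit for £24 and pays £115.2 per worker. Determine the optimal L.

L* = 125

With K = 16, MP_L = (2/3)·9·L^(-1/3)·16^(1/2) = 24·L^(-1/3).
Profit maximization for a price taker requires P·MP_L = w: 24·24·L^(-1/3) = 115.2.
So L^(-1/3) = 0.2, which gives L = 125.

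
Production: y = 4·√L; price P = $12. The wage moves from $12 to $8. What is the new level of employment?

L* = 9

From P·MP_L = w with MP_L = 2·L^(-1/2), the labor demand is L(w) = (24/w)^(2).
At w = 12: L = 4. At w = 8: L = 9.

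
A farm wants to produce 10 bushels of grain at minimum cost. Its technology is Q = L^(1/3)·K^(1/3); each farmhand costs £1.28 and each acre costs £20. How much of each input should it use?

Cost minimization requires the marginal rate of technical substitution to equal the input-price ratio: MP_L/MP_K = w/r.
Here MP_L/MP_K = (1/3)·(K/L)/(1/3) = (K/L). Setting this equal to 1.28/20 = 0.064 gives K = 0.064L.
Substituting into Q = 10: L^(1/3)·(0.064L)^(1/3) = 10.
Solving, L = 125 and K = 8.

L* = 125, K* = 8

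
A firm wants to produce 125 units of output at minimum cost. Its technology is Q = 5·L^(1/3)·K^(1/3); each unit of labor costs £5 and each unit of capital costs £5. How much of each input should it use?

L* = 125, K* = 125

Cost minimization requires the marginal rate of technical substitution to equal the input-price ratio: MP_L/MP_K = w/r.
Here MP_L/MP_K = (1/3)·(K/L)/(1/3) = (K/L). Setting this equal to 5/5 = 1 gives K = L.
Substituting into Q = 125: 5·L^(1/3)·(L)^(1/3) = 125.
Solving, L = 125 and K = 125.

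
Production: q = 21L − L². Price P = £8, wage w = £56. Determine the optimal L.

The marginal product of L is MP_L = 21 − 2L.
A price-taking firm hires until the value of the marginal product equals the wage: P·MP_L = w, so 8·(21 − 2L) = 56.
Then 21 − 2L = 7, giving L = 7.

L* = 7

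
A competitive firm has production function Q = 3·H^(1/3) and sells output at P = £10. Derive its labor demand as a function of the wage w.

H(w) = (10/w)^(3/2)

MP_H = (1/3)·3·H^(-2/3) = H^(-2/3).
Setting P·MP_H = w: 10·H^(-2/3) = w.
Solving for H: H^(-2/3) = w/10, so H = (10/w)^(3/2).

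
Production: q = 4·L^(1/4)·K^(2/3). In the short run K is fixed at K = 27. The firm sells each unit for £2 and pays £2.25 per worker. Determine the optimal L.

L* = 16

With K = 27, MP_L = (1/4)·4·L^(-3/4)·27^(2/3) = 9·L^(-3/4).
Profit maximization for a price taker requires P·MP_L = w: 2·9·L^(-3/4) = 2.25.
So L^(-3/4) = 0.125, which gives L = 16.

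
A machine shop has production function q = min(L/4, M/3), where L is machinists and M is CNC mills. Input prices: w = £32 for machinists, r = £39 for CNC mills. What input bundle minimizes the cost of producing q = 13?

L* = 52, M* = 39

With a fixed-proportions technology, the cost-minimizing bundle uses no slack in either input: L/4 = M/3 = q.
So L = 4·13 = 52 and M = 3·13 = 39.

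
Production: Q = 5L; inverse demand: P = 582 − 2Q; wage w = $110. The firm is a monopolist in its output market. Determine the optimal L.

L* = 28

Marginal revenue from the inverse demand is MR = 582 − 4Q.
The marginal product is MP_L = 5.
A monopolist hires until marginal revenue product equals the wage: MR·MP_L = w.
(582 − 20L)·5 = 110, so L = 28.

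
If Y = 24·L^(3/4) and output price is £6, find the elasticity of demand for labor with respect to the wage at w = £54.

MP_L = (3/4)·24·L^(-1/4), so P·MP_L = w gives 108·L^(-1/4) = w.
Solving, L(w) = (108/w)^(4). This is a constant-elasticity form: L ∝ w^(−4), so ε = −4.

ε = -4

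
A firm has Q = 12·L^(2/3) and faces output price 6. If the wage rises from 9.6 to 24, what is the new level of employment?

L* = 8

From P·MP_L = w with MP_L = 8·L^(-1/3), the labor demand is L(w) = (48/w)^(3).
At w = 9.6: L = 125. At w = 24: L = 8.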